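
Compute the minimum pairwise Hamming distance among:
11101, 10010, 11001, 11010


Comparing all pairs, minimum distance: 1
Can detect 0 errors, correct 0 errors

1


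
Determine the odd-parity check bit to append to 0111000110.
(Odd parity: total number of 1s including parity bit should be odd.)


Number of 1s in data: 5
Parity bit: 0

0


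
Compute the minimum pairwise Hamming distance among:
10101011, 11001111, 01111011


Comparing all pairs, minimum distance: 3
Can detect 2 errors, correct 1 errors

3


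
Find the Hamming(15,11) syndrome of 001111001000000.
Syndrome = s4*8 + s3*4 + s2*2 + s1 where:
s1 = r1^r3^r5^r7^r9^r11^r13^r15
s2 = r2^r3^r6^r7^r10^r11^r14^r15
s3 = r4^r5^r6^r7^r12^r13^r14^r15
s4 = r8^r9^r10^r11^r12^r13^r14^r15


s1=1, s2=0, s3=1, s4=1

Syndrome = 13 (error at position 13)


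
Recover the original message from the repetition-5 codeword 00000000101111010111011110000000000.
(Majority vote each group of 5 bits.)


Groups: 00000, 00010, 11110, 10111, 01111, 00000, 00000
Majority votes: 0011100

0011100


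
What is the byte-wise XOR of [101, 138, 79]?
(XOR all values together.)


XOR chain: 101 ^ 138 ^ 79 = 160

160


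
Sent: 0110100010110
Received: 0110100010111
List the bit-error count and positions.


XOR: 0000000000001

1 error(s) at position(s): 12


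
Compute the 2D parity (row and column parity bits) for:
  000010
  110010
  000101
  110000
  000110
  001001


Row parities: 110000
Column parities: 001010

Row P: 110000, Col P: 001010, Corner: 0


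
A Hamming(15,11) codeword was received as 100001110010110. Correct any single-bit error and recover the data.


Syndrome = 0: no error detected

Data: 00110010110 (no errors)


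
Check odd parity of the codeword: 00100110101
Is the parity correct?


Number of 1s: 5

Yes, parity is correct (5 ones)


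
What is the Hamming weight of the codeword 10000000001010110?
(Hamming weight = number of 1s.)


Counting 1s in 10000000001010110

5


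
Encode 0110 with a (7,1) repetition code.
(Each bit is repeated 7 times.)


Each bit -> 7 copies

0000000111111111111110000000


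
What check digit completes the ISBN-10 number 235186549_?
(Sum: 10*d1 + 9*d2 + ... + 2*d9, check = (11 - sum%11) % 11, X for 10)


Weighted sum: 222
222 mod 11 = 2

Check digit: 9


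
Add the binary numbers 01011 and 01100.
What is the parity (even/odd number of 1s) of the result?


01011 = 11
01100 = 12
Sum = 23 = 10111
1s count = 4

even parity (4 ones in 10111)


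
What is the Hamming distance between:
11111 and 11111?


XOR: 00000
Count of 1s: 0

0


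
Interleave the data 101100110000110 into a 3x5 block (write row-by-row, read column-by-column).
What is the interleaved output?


Matrix:
  10110
  01100
  00110
Read columns: 100010111101000

100010111101000


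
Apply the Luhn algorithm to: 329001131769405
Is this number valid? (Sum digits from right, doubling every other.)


Luhn sum = 55
55 mod 10 = 5

Invalid (Luhn sum mod 10 = 5)


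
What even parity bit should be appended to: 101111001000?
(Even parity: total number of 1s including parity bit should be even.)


Number of 1s in data: 6
Parity bit: 0

0


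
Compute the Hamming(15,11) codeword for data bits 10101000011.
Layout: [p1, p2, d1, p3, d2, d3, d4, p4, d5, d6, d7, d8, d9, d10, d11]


Parity bits: p1=1, p2=0, p3=1, p4=1

101101011000011


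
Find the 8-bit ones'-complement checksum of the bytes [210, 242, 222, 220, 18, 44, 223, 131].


Sum = 1310 mod 256 = 30
Complement = 225

225


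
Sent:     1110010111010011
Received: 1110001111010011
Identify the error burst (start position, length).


XOR: 0000011000000000

Burst at position 5, length 2


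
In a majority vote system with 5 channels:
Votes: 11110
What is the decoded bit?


Ones: 4 out of 5
Threshold: 3

1 (4/5 voted 1)


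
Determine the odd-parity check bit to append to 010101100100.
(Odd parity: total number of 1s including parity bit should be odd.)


Number of 1s in data: 5
Parity bit: 0

0


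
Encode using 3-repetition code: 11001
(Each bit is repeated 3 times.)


Each bit -> 3 copies

111111000000111


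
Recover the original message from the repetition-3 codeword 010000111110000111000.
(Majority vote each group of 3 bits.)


Groups: 010, 000, 111, 110, 000, 111, 000
Majority votes: 0011010

0011010


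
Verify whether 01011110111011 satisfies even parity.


Number of 1s: 10

Yes, parity is correct (10 ones)


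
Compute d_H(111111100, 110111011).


XOR: 001000111
Count of 1s: 4

4


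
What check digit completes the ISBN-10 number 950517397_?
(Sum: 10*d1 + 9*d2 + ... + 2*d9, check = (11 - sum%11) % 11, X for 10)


Weighted sum: 264
264 mod 11 = 0

Check digit: 0


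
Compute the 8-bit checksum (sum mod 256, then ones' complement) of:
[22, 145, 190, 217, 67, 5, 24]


Sum = 670 mod 256 = 158
Complement = 97

97


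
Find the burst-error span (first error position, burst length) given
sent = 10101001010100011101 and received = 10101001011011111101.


XOR: 00000000001111100000

Burst at position 10, length 5


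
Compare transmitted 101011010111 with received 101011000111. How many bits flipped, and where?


XOR: 000000010000

1 error(s) at position(s): 7


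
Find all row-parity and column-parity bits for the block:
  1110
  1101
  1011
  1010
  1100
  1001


Row parities: 111000
Column parities: 0111

Row P: 111000, Col P: 0111, Corner: 1


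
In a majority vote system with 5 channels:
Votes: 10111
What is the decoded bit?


Ones: 4 out of 5
Threshold: 3

1 (4/5 voted 1)


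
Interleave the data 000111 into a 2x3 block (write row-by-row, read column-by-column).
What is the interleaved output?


Matrix:
  000
  111
Read columns: 010101

010101


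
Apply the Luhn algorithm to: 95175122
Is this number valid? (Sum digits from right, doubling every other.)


Luhn sum = 31
31 mod 10 = 1

Invalid (Luhn sum mod 10 = 1)


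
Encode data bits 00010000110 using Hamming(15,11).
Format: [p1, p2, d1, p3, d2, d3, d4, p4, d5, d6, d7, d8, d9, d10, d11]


Parity bits: p1=0, p2=0, p3=1, p4=0

000100100000110


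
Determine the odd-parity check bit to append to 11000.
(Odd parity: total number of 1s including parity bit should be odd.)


Number of 1s in data: 2
Parity bit: 1

1


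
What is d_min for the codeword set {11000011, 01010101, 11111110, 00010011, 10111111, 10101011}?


Comparing all pairs, minimum distance: 2
Can detect 1 errors, correct 0 errors

2


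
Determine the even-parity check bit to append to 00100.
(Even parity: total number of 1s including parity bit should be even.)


Number of 1s in data: 1
Parity bit: 1

1


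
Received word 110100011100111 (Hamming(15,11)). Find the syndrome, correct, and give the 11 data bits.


Syndrome = 0: no error detected

Data: 00001100111 (no errors)


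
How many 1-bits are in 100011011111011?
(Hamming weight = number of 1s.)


Counting 1s in 100011011111011

10


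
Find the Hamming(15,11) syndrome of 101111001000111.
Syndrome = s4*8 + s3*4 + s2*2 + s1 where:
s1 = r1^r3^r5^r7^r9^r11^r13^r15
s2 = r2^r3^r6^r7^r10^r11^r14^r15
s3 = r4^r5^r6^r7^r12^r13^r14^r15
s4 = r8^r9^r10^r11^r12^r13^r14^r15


s1=0, s2=0, s3=0, s4=0

Syndrome = 0 (no error)


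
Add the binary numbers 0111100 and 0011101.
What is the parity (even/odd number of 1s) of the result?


0111100 = 60
0011101 = 29
Sum = 89 = 1011001
1s count = 4

even parity (4 ones in 1011001)


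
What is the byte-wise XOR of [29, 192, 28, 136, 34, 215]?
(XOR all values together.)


XOR chain: 29 ^ 192 ^ 28 ^ 136 ^ 34 ^ 215 = 188

188


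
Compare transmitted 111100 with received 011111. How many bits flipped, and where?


XOR: 100011

3 error(s) at position(s): 0, 4, 5


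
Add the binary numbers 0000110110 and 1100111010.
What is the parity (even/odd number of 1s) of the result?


0000110110 = 54
1100111010 = 826
Sum = 880 = 1101110000
1s count = 5

odd parity (5 ones in 1101110000)


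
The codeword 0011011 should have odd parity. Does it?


Number of 1s: 4

No, parity error (4 ones)


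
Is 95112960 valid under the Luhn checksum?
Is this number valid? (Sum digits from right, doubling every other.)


Luhn sum = 33
33 mod 10 = 3

Invalid (Luhn sum mod 10 = 3)


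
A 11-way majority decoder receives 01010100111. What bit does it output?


Ones: 6 out of 11
Threshold: 6

1 (6/11 voted 1)


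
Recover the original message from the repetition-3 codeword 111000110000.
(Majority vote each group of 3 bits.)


Groups: 111, 000, 110, 000
Majority votes: 1010

1010


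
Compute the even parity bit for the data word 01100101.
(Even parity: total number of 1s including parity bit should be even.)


Number of 1s in data: 4
Parity bit: 0

0


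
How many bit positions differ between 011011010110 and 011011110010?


XOR: 000000100100
Count of 1s: 2

2


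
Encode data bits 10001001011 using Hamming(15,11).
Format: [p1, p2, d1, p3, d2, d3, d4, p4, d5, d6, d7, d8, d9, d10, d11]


Parity bits: p1=1, p2=1, p3=1, p4=0

111100001001011


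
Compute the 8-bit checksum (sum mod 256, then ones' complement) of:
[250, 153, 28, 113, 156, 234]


Sum = 934 mod 256 = 166
Complement = 89

89


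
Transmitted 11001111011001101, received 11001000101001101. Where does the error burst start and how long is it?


XOR: 00000111110000000

Burst at position 5, length 5


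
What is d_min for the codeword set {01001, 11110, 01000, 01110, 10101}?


Comparing all pairs, minimum distance: 1
Can detect 0 errors, correct 0 errors

1


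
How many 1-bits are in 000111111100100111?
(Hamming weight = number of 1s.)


Counting 1s in 000111111100100111

11


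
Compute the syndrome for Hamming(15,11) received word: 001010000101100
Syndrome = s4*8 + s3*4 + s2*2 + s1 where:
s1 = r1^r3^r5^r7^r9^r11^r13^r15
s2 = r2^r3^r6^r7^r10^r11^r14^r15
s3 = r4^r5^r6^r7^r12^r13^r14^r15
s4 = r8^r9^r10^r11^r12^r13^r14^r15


s1=1, s2=0, s3=1, s4=1

Syndrome = 13 (error at position 13)


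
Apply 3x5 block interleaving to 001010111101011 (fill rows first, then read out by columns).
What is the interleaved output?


Matrix:
  00101
  01111
  01011
Read columns: 000011110011111

000011110011111


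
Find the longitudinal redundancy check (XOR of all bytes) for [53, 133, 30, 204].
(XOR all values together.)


XOR chain: 53 ^ 133 ^ 30 ^ 204 = 98

98


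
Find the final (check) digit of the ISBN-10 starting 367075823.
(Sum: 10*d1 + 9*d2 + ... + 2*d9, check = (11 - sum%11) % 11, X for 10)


Weighted sum: 251
251 mod 11 = 9

Check digit: 2


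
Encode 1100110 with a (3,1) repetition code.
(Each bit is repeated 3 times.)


Each bit -> 3 copies

111111000000111111000


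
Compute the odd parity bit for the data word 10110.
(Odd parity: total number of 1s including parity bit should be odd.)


Number of 1s in data: 3
Parity bit: 0

0


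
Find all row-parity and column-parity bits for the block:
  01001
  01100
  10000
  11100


Row parities: 0011
Column parities: 01001

Row P: 0011, Col P: 01001, Corner: 0


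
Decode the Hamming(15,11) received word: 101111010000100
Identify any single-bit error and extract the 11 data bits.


Syndrome = 0: no error detected

Data: 11100000100 (no errors)


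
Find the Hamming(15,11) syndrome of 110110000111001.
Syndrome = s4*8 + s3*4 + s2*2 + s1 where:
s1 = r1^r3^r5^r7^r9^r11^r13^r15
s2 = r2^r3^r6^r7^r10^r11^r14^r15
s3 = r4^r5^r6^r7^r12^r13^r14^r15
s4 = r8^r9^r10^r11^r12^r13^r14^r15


s1=0, s2=0, s3=0, s4=0

Syndrome = 0 (no error)


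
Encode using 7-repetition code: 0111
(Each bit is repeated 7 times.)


Each bit -> 7 copies

0000000111111111111111111111


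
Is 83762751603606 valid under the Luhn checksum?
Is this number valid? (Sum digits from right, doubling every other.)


Luhn sum = 55
55 mod 10 = 5

Invalid (Luhn sum mod 10 = 5)


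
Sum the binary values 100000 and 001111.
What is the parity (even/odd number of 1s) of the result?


100000 = 32
001111 = 15
Sum = 47 = 101111
1s count = 5

odd parity (5 ones in 101111)


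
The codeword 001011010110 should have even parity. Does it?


Number of 1s: 6

Yes, parity is correct (6 ones)


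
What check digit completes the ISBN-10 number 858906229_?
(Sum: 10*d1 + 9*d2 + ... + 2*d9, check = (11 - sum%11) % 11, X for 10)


Weighted sum: 314
314 mod 11 = 6

Check digit: 5


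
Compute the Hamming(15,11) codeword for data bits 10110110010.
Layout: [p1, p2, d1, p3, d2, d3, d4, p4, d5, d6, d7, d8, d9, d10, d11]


Parity bits: p1=1, p2=0, p3=1, p4=1

101101110110010


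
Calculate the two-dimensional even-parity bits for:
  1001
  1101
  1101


Row parities: 011
Column parities: 1001

Row P: 011, Col P: 1001, Corner: 0


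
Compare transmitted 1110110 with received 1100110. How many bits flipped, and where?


XOR: 0010000

1 error(s) at position(s): 2


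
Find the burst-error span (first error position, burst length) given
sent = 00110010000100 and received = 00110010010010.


XOR: 00000000010110

Burst at position 9, length 4


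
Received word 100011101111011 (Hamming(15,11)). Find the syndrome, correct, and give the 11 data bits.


Syndrome = 0: no error detected

Data: 01111111011 (no errors)


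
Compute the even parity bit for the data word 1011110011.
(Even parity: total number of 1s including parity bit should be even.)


Number of 1s in data: 7
Parity bit: 1

1


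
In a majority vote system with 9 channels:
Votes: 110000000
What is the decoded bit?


Ones: 2 out of 9
Threshold: 5

0 (2/9 voted 1)


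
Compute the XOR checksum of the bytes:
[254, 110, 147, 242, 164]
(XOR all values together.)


XOR chain: 254 ^ 110 ^ 147 ^ 242 ^ 164 = 85

85


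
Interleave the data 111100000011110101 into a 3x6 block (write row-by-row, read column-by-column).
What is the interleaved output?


Matrix:
  111100
  000011
  110101
Read columns: 101101100101010011

101101100101010011


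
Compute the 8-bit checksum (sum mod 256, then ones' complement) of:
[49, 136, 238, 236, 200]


Sum = 859 mod 256 = 91
Complement = 164

164


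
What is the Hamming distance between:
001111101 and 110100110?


XOR: 111011011
Count of 1s: 7

7


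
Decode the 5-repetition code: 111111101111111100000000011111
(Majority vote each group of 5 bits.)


Groups: 11111, 11011, 11111, 10000, 00000, 11111
Majority votes: 111001

111001


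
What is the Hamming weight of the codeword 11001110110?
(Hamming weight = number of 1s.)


Counting 1s in 11001110110

7


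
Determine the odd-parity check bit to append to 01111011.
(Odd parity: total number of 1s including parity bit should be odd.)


Number of 1s in data: 6
Parity bit: 1

1


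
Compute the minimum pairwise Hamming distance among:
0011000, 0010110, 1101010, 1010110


Comparing all pairs, minimum distance: 1
Can detect 0 errors, correct 0 errors

1


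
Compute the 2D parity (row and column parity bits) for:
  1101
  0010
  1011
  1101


Row parities: 1111
Column parities: 1001

Row P: 1111, Col P: 1001, Corner: 0


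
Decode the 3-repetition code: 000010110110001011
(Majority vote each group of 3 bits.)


Groups: 000, 010, 110, 110, 001, 011
Majority votes: 001101

001101


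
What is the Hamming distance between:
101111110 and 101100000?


XOR: 000011110
Count of 1s: 4

4


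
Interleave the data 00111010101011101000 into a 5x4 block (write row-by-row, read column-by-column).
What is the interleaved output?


Matrix:
  0011
  1010
  1010
  1110
  1000
Read columns: 01111000101111010000

01111000101111010000


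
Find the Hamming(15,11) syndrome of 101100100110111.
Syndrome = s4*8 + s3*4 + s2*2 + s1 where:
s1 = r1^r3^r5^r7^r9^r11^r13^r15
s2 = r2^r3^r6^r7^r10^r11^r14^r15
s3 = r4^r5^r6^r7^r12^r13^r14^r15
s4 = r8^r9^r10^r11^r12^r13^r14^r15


s1=0, s2=0, s3=1, s4=1

Syndrome = 12 (error at position 12)


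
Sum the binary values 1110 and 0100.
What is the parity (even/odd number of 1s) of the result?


1110 = 14
0100 = 4
Sum = 18 = 10010
1s count = 2

even parity (2 ones in 10010)


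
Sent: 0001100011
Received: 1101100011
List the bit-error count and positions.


XOR: 1100000000

2 error(s) at position(s): 0, 1


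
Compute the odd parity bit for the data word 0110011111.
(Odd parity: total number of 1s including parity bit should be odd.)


Number of 1s in data: 7
Parity bit: 0

0


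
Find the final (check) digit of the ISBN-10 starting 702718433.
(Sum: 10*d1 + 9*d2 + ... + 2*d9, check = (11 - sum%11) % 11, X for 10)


Weighted sum: 212
212 mod 11 = 3

Check digit: 8


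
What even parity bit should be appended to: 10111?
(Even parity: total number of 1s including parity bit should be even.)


Number of 1s in data: 4
Parity bit: 0

0


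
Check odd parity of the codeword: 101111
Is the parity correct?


Number of 1s: 5

Yes, parity is correct (5 ones)


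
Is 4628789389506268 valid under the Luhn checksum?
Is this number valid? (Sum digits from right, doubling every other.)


Luhn sum = 84
84 mod 10 = 4

Invalid (Luhn sum mod 10 = 4)


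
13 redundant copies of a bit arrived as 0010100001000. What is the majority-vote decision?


Ones: 3 out of 13
Threshold: 7

0 (3/13 voted 1)


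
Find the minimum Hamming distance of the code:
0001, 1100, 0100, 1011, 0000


Comparing all pairs, minimum distance: 1
Can detect 0 errors, correct 0 errors

1


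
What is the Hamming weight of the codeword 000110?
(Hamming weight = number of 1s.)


Counting 1s in 000110

2


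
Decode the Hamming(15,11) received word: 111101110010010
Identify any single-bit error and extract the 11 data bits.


Syndrome = 8: error at position 8

Data: 10110010010 (corrected bit 8)


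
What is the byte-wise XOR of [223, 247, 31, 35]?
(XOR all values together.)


XOR chain: 223 ^ 247 ^ 31 ^ 35 = 20

20


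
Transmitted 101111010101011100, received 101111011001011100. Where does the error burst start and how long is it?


XOR: 000000001100000000

Burst at position 8, length 2


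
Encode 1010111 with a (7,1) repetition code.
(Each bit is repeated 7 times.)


Each bit -> 7 copies

1111111000000011111110000000111111111111111111111


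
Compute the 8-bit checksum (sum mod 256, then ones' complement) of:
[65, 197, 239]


Sum = 501 mod 256 = 245
Complement = 10

10


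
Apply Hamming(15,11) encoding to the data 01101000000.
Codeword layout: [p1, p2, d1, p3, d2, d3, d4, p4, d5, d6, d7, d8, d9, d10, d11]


Parity bits: p1=0, p2=1, p3=0, p4=1

010011011000000


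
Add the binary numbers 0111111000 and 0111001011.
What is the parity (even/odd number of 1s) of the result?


0111111000 = 504
0111001011 = 459
Sum = 963 = 1111000011
1s count = 6

even parity (6 ones in 1111000011)


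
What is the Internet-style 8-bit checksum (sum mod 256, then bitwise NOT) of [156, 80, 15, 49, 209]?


Sum = 509 mod 256 = 253
Complement = 2

2


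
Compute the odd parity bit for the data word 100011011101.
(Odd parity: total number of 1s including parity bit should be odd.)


Number of 1s in data: 7
Parity bit: 0

0


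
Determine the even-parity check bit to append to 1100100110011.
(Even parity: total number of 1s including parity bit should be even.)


Number of 1s in data: 7
Parity bit: 1

1


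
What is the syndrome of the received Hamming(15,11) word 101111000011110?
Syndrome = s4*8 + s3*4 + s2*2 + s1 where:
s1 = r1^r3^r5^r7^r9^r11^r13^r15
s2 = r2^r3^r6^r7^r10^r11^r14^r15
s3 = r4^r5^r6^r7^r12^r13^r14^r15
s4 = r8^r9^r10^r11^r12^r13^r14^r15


s1=1, s2=0, s3=0, s4=0

Syndrome = 1 (error at position 1)


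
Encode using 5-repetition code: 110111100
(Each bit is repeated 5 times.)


Each bit -> 5 copies

111111111100000111111111111111111110000000000


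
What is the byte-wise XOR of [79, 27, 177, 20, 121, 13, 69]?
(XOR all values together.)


XOR chain: 79 ^ 27 ^ 177 ^ 20 ^ 121 ^ 13 ^ 69 = 192

192


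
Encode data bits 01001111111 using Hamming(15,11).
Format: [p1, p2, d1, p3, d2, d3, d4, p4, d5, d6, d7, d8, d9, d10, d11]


Parity bits: p1=1, p2=0, p3=1, p4=1

100110011111111


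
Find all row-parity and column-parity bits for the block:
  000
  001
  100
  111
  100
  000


Row parities: 011110
Column parities: 110

Row P: 011110, Col P: 110, Corner: 0


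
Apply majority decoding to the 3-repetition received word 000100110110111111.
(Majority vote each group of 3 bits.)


Groups: 000, 100, 110, 110, 111, 111
Majority votes: 001111

001111


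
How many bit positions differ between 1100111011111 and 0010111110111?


XOR: 1110000101000
Count of 1s: 5

5


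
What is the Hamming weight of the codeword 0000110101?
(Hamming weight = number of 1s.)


Counting 1s in 0000110101

4


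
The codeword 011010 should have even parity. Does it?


Number of 1s: 3

No, parity error (3 ones)


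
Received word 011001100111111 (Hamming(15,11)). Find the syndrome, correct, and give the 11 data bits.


Syndrome = 1: error at position 1

Data: 10110111111 (corrected bit 1)


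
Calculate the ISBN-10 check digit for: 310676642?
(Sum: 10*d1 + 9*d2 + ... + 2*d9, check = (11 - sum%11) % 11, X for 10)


Weighted sum: 193
193 mod 11 = 6

Check digit: 5


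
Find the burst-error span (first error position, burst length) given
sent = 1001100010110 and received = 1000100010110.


XOR: 0001000000000

Burst at position 3, length 1


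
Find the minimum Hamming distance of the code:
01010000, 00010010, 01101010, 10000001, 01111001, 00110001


Comparing all pairs, minimum distance: 2
Can detect 1 errors, correct 0 errors

2


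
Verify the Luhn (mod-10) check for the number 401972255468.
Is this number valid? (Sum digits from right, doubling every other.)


Luhn sum = 51
51 mod 10 = 1

Invalid (Luhn sum mod 10 = 1)


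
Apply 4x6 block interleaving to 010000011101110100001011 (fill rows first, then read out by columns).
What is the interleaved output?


Matrix:
  010000
  011101
  110100
  001011
Read columns: 001011100101011000010101

001011100101011000010101


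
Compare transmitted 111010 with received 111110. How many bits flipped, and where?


XOR: 000100

1 error(s) at position(s): 3


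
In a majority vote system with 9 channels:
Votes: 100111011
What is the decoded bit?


Ones: 6 out of 9
Threshold: 5

1 (6/9 voted 1)


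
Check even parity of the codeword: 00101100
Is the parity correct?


Number of 1s: 3

No, parity error (3 ones)


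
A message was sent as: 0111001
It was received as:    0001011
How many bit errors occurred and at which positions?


XOR: 0110010

3 error(s) at position(s): 1, 2, 5


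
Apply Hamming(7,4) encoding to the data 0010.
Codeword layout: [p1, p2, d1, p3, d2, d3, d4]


Parity bits: p1=0, p2=1, p3=1

0101010


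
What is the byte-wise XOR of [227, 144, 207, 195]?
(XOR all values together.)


XOR chain: 227 ^ 144 ^ 207 ^ 195 = 127

127


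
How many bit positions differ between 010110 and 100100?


XOR: 110010
Count of 1s: 3

3


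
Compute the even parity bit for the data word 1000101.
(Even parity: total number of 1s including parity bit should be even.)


Number of 1s in data: 3
Parity bit: 1

1


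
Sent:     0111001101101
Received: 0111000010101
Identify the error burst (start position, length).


XOR: 0000001111000

Burst at position 6, length 4


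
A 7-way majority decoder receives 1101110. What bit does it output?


Ones: 5 out of 7
Threshold: 4

1 (5/7 voted 1)


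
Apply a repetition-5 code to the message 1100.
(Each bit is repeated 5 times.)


Each bit -> 5 copies

11111111110000000000


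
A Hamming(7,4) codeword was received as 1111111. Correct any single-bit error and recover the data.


Syndrome = 0: no error detected

Data: 1111 (no errors)


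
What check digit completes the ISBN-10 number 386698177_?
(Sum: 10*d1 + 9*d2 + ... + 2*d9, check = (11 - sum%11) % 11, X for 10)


Weighted sum: 325
325 mod 11 = 6

Check digit: 5


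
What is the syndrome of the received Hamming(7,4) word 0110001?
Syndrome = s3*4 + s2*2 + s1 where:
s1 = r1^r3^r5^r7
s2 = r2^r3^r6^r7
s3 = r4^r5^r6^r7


s1=0, s2=1, s3=1

Syndrome = 6 (error at position 6)


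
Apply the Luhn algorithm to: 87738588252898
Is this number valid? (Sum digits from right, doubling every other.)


Luhn sum = 87
87 mod 10 = 7

Invalid (Luhn sum mod 10 = 7)


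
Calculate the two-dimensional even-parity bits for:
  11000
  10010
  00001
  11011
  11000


Row parities: 00100
Column parities: 01000

Row P: 00100, Col P: 01000, Corner: 1


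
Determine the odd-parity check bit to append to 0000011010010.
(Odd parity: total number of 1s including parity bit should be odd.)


Number of 1s in data: 4
Parity bit: 1

1


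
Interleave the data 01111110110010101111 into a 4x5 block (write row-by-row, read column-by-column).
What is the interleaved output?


Matrix:
  01111
  11011
  00101
  01111
Read columns: 01001101101111011111

01001101101111011111


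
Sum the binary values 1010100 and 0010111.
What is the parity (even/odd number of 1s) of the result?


1010100 = 84
0010111 = 23
Sum = 107 = 1101011
1s count = 5

odd parity (5 ones in 1101011)


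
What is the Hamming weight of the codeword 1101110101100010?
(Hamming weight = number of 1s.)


Counting 1s in 1101110101100010

9


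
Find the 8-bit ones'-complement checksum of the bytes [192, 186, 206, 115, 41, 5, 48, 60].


Sum = 853 mod 256 = 85
Complement = 170

170


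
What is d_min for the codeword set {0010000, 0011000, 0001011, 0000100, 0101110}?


Comparing all pairs, minimum distance: 1
Can detect 0 errors, correct 0 errors

1


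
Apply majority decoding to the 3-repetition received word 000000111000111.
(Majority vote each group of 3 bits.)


Groups: 000, 000, 111, 000, 111
Majority votes: 00101

00101


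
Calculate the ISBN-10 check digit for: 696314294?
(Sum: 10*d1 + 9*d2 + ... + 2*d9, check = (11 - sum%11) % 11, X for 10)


Weighted sum: 279
279 mod 11 = 4

Check digit: 7


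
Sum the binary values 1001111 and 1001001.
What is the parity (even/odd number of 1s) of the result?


1001111 = 79
1001001 = 73
Sum = 152 = 10011000
1s count = 3

odd parity (3 ones in 10011000)


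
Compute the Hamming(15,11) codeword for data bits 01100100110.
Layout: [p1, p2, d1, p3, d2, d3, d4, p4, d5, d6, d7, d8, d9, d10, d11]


Parity bits: p1=0, p2=1, p3=0, p4=1

010011010100110


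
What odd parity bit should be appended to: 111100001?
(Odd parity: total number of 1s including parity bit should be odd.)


Number of 1s in data: 5
Parity bit: 0

0


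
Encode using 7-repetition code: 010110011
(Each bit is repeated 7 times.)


Each bit -> 7 copies

000000011111110000000111111111111110000000000000011111111111111


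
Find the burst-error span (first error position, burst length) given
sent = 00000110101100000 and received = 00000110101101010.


XOR: 00000000000001010

Burst at position 13, length 3


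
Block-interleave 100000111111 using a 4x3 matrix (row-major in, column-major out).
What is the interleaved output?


Matrix:
  100
  000
  111
  111
Read columns: 101100110011

101100110011


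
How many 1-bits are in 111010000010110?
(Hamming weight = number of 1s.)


Counting 1s in 111010000010110

7


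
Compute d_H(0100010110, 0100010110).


XOR: 0000000000
Count of 1s: 0

0


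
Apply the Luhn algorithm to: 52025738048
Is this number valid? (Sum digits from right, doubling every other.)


Luhn sum = 49
49 mod 10 = 9

Invalid (Luhn sum mod 10 = 9)


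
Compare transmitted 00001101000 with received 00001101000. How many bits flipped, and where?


XOR: 00000000000

0 errors (received matches sent)


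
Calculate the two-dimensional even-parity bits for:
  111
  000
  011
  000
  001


Row parities: 10001
Column parities: 101

Row P: 10001, Col P: 101, Corner: 0


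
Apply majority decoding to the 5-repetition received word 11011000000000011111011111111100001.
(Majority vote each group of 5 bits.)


Groups: 11011, 00000, 00000, 11111, 01111, 11111, 00001
Majority votes: 1001110

1001110


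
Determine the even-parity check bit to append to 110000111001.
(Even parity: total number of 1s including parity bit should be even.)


Number of 1s in data: 6
Parity bit: 0

0


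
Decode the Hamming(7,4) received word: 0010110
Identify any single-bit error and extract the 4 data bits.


Syndrome = 0: no error detected

Data: 1110 (no errors)


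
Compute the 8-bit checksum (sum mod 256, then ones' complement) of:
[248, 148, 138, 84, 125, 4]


Sum = 747 mod 256 = 235
Complement = 20

20


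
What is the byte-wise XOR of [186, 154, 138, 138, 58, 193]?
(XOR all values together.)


XOR chain: 186 ^ 154 ^ 138 ^ 138 ^ 58 ^ 193 = 219

219


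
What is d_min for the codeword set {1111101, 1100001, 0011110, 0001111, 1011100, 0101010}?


Comparing all pairs, minimum distance: 2
Can detect 1 errors, correct 0 errors

2


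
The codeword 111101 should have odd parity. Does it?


Number of 1s: 5

Yes, parity is correct (5 ones)


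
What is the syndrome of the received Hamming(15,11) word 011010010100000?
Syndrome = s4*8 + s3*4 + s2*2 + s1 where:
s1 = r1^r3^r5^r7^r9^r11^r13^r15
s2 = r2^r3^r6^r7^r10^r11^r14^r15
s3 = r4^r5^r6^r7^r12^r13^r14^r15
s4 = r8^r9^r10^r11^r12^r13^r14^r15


s1=0, s2=1, s3=1, s4=0

Syndrome = 6 (error at position 6)


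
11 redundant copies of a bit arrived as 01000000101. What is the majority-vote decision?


Ones: 3 out of 11
Threshold: 6

0 (3/11 voted 1)


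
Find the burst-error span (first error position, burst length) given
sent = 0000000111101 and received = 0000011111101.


XOR: 0000011000000

Burst at position 5, length 2


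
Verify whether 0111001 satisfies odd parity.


Number of 1s: 4

No, parity error (4 ones)


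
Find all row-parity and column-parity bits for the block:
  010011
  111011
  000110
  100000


Row parities: 1101
Column parities: 001110

Row P: 1101, Col P: 001110, Corner: 1


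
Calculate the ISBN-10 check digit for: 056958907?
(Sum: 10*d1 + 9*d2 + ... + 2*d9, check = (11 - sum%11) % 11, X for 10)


Weighted sum: 276
276 mod 11 = 1

Check digit: X


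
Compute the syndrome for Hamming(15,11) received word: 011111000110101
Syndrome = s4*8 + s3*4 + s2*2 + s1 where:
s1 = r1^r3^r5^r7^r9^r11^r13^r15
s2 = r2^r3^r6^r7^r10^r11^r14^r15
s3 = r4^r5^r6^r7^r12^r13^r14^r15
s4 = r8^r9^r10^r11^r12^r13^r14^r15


s1=1, s2=0, s3=1, s4=0

Syndrome = 5 (error at position 5)


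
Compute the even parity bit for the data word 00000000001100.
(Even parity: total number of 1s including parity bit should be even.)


Number of 1s in data: 2
Parity bit: 0

0


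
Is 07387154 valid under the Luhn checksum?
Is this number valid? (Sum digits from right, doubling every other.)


Luhn sum = 32
32 mod 10 = 2

Invalid (Luhn sum mod 10 = 2)


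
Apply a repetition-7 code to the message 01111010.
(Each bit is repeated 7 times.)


Each bit -> 7 copies

00000001111111111111111111111111111000000011111110000000


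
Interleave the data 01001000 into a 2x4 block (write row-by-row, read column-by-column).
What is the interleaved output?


Matrix:
  0100
  1000
Read columns: 01100000

01100000


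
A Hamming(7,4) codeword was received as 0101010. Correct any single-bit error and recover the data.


Syndrome = 0: no error detected

Data: 0010 (no errors)


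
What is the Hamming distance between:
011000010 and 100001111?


XOR: 111001101
Count of 1s: 6

6


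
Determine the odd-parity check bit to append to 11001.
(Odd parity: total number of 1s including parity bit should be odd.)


Number of 1s in data: 3
Parity bit: 0

0


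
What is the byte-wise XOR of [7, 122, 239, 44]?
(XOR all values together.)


XOR chain: 7 ^ 122 ^ 239 ^ 44 = 190

190


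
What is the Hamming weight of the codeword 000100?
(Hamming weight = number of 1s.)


Counting 1s in 000100

1


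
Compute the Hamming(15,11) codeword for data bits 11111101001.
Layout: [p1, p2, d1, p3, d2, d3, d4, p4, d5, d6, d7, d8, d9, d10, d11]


Parity bits: p1=1, p2=1, p3=1, p4=0

111111101101001


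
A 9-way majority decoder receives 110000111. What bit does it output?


Ones: 5 out of 9
Threshold: 5

1 (5/9 voted 1)


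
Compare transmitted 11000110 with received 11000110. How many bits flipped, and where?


XOR: 00000000

0 errors (received matches sent)


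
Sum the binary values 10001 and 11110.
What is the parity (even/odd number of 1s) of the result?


10001 = 17
11110 = 30
Sum = 47 = 101111
1s count = 5

odd parity (5 ones in 101111)


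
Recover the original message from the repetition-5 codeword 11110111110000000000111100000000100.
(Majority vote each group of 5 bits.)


Groups: 11110, 11111, 00000, 00000, 11110, 00000, 00100
Majority votes: 1100100

1100100


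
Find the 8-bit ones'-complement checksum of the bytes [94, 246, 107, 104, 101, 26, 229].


Sum = 907 mod 256 = 139
Complement = 116

116


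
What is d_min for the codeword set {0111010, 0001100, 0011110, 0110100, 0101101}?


Comparing all pairs, minimum distance: 2
Can detect 1 errors, correct 0 errors

2


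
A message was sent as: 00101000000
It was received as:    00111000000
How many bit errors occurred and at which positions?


XOR: 00010000000

1 error(s) at position(s): 3


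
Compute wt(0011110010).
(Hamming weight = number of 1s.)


Counting 1s in 0011110010

5


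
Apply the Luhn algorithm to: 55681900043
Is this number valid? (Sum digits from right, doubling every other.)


Luhn sum = 40
40 mod 10 = 0

Valid (Luhn sum mod 10 = 0)


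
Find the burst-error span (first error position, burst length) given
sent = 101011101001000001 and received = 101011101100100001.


XOR: 000000000101100000

Burst at position 9, length 4


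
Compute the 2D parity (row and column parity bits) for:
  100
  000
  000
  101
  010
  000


Row parities: 100010
Column parities: 011

Row P: 100010, Col P: 011, Corner: 0


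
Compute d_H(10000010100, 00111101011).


XOR: 10111111111
Count of 1s: 10

10


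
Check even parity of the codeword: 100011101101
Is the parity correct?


Number of 1s: 7

No, parity error (7 ones)


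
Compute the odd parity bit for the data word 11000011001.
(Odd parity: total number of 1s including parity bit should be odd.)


Number of 1s in data: 5
Parity bit: 0

0


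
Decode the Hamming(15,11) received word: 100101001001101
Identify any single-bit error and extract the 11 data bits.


Syndrome = 4: error at position 4

Data: 00101001101 (corrected bit 4)


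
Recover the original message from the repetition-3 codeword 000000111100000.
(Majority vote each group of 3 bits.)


Groups: 000, 000, 111, 100, 000
Majority votes: 00100

00100


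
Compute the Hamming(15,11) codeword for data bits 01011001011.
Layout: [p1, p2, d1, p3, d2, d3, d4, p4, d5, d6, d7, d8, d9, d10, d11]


Parity bits: p1=0, p2=1, p3=1, p4=0

010110101001011


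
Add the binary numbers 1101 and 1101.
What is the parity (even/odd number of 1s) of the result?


1101 = 13
1101 = 13
Sum = 26 = 11010
1s count = 3

odd parity (3 ones in 11010)


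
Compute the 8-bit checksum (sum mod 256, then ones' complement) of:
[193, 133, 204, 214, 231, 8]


Sum = 983 mod 256 = 215
Complement = 40

40


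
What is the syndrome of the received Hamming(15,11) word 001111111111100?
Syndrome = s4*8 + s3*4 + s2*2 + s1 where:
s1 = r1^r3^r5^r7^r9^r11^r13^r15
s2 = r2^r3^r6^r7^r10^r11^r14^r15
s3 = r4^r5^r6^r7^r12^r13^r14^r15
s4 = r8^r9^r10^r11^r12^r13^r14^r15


s1=0, s2=1, s3=0, s4=0

Syndrome = 2 (error at position 2)


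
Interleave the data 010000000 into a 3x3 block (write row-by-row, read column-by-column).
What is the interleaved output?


Matrix:
  010
  000
  000
Read columns: 000100000

000100000


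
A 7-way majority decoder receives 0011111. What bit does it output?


Ones: 5 out of 7
Threshold: 4

1 (5/7 voted 1)


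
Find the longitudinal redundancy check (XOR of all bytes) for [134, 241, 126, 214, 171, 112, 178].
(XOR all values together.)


XOR chain: 134 ^ 241 ^ 126 ^ 214 ^ 171 ^ 112 ^ 178 = 182

182


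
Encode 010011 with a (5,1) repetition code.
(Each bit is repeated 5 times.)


Each bit -> 5 copies

000001111100000000001111111111


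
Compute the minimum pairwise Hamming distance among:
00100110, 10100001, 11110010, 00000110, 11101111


Comparing all pairs, minimum distance: 1
Can detect 0 errors, correct 0 errors

1


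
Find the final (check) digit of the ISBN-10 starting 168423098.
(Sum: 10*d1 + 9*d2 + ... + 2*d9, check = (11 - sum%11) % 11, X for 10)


Weighted sum: 226
226 mod 11 = 6

Check digit: 5


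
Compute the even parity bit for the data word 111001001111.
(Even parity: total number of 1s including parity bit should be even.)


Number of 1s in data: 8
Parity bit: 0

0


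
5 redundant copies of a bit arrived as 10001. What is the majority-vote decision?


Ones: 2 out of 5
Threshold: 3

0 (2/5 voted 1)


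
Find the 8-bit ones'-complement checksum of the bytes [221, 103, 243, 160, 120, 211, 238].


Sum = 1296 mod 256 = 16
Complement = 239

239


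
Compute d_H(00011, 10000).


XOR: 10011
Count of 1s: 3

3


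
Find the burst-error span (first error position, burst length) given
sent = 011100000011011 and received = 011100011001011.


XOR: 000000011010000

Burst at position 7, length 4


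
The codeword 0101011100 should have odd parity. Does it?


Number of 1s: 5

Yes, parity is correct (5 ones)


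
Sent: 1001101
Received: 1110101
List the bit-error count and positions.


XOR: 0111000

3 error(s) at position(s): 1, 2, 3


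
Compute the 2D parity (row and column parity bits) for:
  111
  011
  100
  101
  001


Row parities: 10101
Column parities: 100

Row P: 10101, Col P: 100, Corner: 1


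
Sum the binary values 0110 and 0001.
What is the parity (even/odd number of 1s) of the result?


0110 = 6
0001 = 1
Sum = 7 = 111
1s count = 3

odd parity (3 ones in 111)


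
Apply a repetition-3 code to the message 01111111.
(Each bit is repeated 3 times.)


Each bit -> 3 copies

000111111111111111111111


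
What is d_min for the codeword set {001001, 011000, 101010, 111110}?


Comparing all pairs, minimum distance: 2
Can detect 1 errors, correct 0 errors

2


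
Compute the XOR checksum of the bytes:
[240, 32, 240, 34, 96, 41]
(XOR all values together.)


XOR chain: 240 ^ 32 ^ 240 ^ 34 ^ 96 ^ 41 = 75

75


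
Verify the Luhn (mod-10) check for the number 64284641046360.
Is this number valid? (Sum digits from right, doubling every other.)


Luhn sum = 55
55 mod 10 = 5

Invalid (Luhn sum mod 10 = 5)


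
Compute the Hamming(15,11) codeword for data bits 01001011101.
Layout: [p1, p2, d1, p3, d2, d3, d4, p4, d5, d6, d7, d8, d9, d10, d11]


Parity bits: p1=1, p2=0, p3=0, p4=1

100010011011101


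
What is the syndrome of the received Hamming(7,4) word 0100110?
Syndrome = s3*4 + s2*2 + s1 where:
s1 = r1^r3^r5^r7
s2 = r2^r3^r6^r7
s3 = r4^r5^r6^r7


s1=1, s2=0, s3=0

Syndrome = 1 (error at position 1)


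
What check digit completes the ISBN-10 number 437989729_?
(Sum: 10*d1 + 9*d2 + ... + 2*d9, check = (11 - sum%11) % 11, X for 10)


Weighted sum: 331
331 mod 11 = 1

Check digit: X
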